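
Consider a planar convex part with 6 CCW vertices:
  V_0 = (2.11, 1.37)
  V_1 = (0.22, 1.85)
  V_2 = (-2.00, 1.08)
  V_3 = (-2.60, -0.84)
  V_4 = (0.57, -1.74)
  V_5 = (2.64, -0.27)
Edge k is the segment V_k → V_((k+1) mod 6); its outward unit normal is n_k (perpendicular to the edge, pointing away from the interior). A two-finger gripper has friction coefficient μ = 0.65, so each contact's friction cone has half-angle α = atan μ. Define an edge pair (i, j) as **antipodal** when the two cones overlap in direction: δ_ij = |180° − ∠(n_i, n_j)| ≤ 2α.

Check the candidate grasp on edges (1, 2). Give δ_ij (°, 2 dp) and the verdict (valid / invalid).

α = atan 0.65 = 33.02°;  2α = 66.05°
edge 1: e_1 = (-2.22, -0.77);  n_1 = (-0.3277, +0.9448)
edge 2: e_2 = (-0.60, -1.92);  n_2 = (-0.9545, +0.2983)
∠(n_1, n_2) = 53.52°
δ = |180° − 53.52°| = 126.48°
126.48° > 2α = 66.05°  →  invalid

δ = 126.48°, invalid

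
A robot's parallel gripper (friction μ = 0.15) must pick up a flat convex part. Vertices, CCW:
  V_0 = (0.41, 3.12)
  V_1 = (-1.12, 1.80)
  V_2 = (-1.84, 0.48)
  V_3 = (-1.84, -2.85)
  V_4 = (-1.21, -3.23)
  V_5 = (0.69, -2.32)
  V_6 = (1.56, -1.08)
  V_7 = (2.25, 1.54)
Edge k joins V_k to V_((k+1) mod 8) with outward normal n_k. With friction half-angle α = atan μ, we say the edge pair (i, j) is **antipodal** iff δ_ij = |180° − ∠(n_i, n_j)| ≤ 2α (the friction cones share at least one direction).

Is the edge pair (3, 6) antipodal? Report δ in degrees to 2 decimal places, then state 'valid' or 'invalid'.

α = atan 0.15 = 8.53°;  2α = 17.06°
edge 3: e_3 = (+0.63, -0.38);  n_3 = (-0.5165, -0.8563)
edge 6: e_6 = (+0.69, +2.62);  n_6 = (+0.9670, -0.2547)
∠(n_3, n_6) = 106.34°
δ = |180° − 106.34°| = 73.66°
73.66° > 2α = 17.06°  →  invalid

δ = 73.66°, invalid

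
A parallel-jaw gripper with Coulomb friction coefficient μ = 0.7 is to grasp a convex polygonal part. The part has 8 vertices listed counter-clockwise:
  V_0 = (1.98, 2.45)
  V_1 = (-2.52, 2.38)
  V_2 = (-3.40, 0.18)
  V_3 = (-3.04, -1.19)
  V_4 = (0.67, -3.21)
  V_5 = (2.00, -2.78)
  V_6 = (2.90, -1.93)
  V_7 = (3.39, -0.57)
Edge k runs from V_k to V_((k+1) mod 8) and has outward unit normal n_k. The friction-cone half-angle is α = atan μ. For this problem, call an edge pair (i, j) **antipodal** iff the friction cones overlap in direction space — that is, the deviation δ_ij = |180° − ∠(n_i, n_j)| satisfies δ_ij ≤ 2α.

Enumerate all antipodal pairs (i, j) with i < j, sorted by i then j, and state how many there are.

α = atan 0.7 = 34.99°;  2α = 69.98°
n_0 = (-0.0156, +0.9999)
n_1 = (-0.9285, +0.3714)
n_2 = (-0.9672, -0.2541)
n_3 = (-0.4782, -0.8783)
n_4 = (+0.3076, -0.9515)
n_5 = (+0.6866, -0.7270)
n_6 = (+0.9408, -0.3390)
n_7 = (+0.9061, +0.4230)
  (0,1): δ = 112.69°  ·
  (0,2): δ = 76.17°  ·
  (0,3): δ = 29.46°  ✓
  (0,4): δ = 17.03°  ✓
  (0,5): δ = 42.47°  ✓
  (0,6): δ = 69.30°  ✓
  (0,7): δ = 114.14°  ·
  (1,2): δ = 143.48°  ·
  (1,3): δ = 96.77°  ·
  (1,4): δ = 50.28°  ✓
  (1,5): δ = 24.84°  ✓
  (1,6): δ = 1.99°  ✓
  (1,7): δ = 46.83°  ✓
  (2,3): δ = 133.29°  ·
  (2,4): δ = 86.81°  ·
  (2,5): δ = 61.36°  ✓
  (2,6): δ = 34.54°  ✓
  (2,7): δ = 10.30°  ✓
  (3,4): δ = 133.52°  ·
  (3,5): δ = 108.07°  ·
  (3,6): δ = 81.25°  ·
  (3,7): δ = 36.41°  ✓
  (4,5): δ = 154.55°  ·
  (4,6): δ = 127.73°  ·
  (4,7): δ = 82.89°  ·
  (5,6): δ = 153.18°  ·
  (5,7): δ = 108.34°  ·
  (6,7): δ = 135.16°  ·
antipodal pairs: 12

count = 12; pairs: (0,3), (0,4), (0,5), (0,6), (1,4), (1,5), (1,6), (1,7), (2,5), (2,6), (2,7), (3,7)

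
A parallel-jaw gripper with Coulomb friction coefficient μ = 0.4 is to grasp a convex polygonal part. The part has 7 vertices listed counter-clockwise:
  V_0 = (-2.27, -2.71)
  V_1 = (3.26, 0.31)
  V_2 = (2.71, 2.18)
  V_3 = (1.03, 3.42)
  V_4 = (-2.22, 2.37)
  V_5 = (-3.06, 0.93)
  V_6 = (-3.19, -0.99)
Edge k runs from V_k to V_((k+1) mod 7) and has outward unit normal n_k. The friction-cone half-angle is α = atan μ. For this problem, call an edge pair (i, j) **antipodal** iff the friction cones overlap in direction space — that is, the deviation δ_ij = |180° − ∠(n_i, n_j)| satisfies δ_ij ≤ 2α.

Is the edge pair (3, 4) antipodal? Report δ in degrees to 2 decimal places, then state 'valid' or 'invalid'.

α = atan 0.4 = 21.80°;  2α = 43.60°
edge 3: e_3 = (-3.25, -1.05);  n_3 = (-0.3074, +0.9516)
edge 4: e_4 = (-0.84, -1.44);  n_4 = (-0.8638, +0.5039)
∠(n_3, n_4) = 41.84°
δ = |180° − 41.84°| = 138.16°
138.16° > 2α = 43.60°  →  invalid

δ = 138.16°, invalid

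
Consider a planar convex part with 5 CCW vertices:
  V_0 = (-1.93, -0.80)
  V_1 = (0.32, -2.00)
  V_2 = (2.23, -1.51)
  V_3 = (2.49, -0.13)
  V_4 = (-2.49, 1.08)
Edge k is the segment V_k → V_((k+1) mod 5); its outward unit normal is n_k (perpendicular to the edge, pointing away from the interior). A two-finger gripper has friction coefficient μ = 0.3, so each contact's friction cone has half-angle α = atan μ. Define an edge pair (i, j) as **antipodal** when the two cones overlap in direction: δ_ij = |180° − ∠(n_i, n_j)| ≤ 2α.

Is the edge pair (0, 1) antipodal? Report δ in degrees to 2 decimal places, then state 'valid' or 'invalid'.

α = atan 0.3 = 16.70°;  2α = 33.40°
edge 0: e_0 = (+2.25, -1.20);  n_0 = (-0.4706, -0.8824)
edge 1: e_1 = (+1.91, +0.49);  n_1 = (+0.2485, -0.9686)
∠(n_0, n_1) = 42.46°
δ = |180° − 42.46°| = 137.54°
137.54° > 2α = 33.40°  →  invalid

δ = 137.54°, invalid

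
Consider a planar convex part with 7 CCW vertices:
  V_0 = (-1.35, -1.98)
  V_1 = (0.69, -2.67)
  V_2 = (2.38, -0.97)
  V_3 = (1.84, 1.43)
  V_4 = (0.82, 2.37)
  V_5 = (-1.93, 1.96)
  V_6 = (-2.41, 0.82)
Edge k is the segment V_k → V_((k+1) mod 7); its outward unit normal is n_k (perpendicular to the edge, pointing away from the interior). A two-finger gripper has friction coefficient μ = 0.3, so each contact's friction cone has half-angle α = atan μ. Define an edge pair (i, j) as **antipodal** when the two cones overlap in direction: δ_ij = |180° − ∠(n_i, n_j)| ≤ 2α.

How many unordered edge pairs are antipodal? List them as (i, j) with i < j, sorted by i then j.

count = 5; pairs: (0,3), (0,4), (1,5), (2,6), (3,6)

α = atan 0.3 = 16.70°;  2α = 33.40°
n_0 = (-0.3204, -0.9473)
n_1 = (+0.7092, -0.7050)
n_2 = (+0.9756, +0.2195)
n_3 = (+0.6777, +0.7354)
n_4 = (-0.1475, +0.9891)
n_5 = (-0.9216, +0.3881)
n_6 = (-0.9352, -0.3541)
  (0,1): δ = 116.14°  ·
  (0,2): δ = 58.63°  ·
  (0,3): δ = 23.98°  ✓
  (0,4): δ = 27.17°  ✓
  (0,5): δ = 85.85°  ·
  (0,6): δ = 129.42°  ·
  (1,2): δ = 122.49°  ·
  (1,3): δ = 87.83°  ·
  (1,4): δ = 36.69°  ·
  (1,5): δ = 22.00°  ✓
  (1,6): δ = 65.57°  ·
  (2,3): δ = 145.34°  ·
  (2,4): δ = 94.20°  ·
  (2,5): δ = 35.51°  ·
  (2,6): δ = 8.05°  ✓
  (3,4): δ = 128.86°  ·
  (3,5): δ = 70.17°  ·
  (3,6): δ = 26.60°  ✓
  (4,5): δ = 121.31°  ·
  (4,6): δ = 77.74°  ·
  (5,6): δ = 136.43°  ·
antipodal pairs: 5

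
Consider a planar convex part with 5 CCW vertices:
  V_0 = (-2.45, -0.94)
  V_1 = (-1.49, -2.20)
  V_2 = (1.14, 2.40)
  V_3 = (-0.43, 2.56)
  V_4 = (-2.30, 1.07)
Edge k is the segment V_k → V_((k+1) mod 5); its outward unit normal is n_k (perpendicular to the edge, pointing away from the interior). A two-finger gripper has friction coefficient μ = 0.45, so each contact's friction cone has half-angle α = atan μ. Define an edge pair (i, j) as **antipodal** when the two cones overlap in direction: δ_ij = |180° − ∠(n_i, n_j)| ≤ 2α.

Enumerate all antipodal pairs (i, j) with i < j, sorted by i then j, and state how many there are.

α = atan 0.45 = 24.23°;  2α = 48.46°
n_0 = (-0.7954, -0.6060)
n_1 = (+0.8681, -0.4963)
n_2 = (+0.1014, +0.9948)
n_3 = (-0.6232, +0.7821)
n_4 = (-0.9972, +0.0744)
  (0,1): δ = 67.06°  ·
  (0,2): δ = 46.88°  ✓
  (0,3): δ = 91.24°  ·
  (0,4): δ = 138.43°  ·
  (1,2): δ = 66.06°  ·
  (1,3): δ = 21.69°  ✓
  (1,4): δ = 25.49°  ✓
  (2,3): δ = 135.63°  ·
  (2,4): δ = 88.45°  ·
  (3,4): δ = 132.82°  ·
antipodal pairs: 3

count = 3; pairs: (0,2), (1,3), (1,4)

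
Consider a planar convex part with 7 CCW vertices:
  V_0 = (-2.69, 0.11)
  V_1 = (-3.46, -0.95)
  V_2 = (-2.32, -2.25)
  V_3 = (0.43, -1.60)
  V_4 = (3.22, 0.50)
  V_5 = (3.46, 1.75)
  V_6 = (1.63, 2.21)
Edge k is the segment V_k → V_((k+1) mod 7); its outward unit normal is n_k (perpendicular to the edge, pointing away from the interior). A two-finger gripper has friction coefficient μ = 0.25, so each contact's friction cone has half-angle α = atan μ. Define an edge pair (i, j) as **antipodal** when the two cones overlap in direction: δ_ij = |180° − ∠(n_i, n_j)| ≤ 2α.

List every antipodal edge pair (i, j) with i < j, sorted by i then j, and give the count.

count = 5; pairs: (0,3), (0,4), (2,5), (2,6), (3,6)

α = atan 0.25 = 14.04°;  2α = 28.07°
n_0 = (-0.8091, +0.5877)
n_1 = (-0.7519, -0.6593)
n_2 = (+0.2300, -0.9732)
n_3 = (+0.6014, -0.7990)
n_4 = (+0.9821, -0.1886)
n_5 = (+0.2438, +0.9698)
n_6 = (-0.4372, +0.8994)
  (0,1): δ = 102.76°  ·
  (0,2): δ = 40.71°  ·
  (0,3): δ = 17.04°  ✓
  (0,4): δ = 25.13°  ✓
  (0,5): δ = 111.89°  ·
  (0,6): δ = 151.92°  ·
  (1,2): δ = 117.95°  ·
  (1,3): δ = 94.28°  ·
  (1,4): δ = 52.12°  ·
  (1,5): δ = 34.64°  ·
  (1,6): δ = 74.68°  ·
  (2,3): δ = 156.33°  ·
  (2,4): δ = 114.17°  ·
  (2,5): δ = 27.41°  ✓
  (2,6): δ = 12.63°  ✓
  (3,4): δ = 137.84°  ·
  (3,5): δ = 51.08°  ·
  (3,6): δ = 11.04°  ✓
  (4,5): δ = 93.24°  ·
  (4,6): δ = 53.21°  ·
  (5,6): δ = 139.97°  ·
antipodal pairs: 5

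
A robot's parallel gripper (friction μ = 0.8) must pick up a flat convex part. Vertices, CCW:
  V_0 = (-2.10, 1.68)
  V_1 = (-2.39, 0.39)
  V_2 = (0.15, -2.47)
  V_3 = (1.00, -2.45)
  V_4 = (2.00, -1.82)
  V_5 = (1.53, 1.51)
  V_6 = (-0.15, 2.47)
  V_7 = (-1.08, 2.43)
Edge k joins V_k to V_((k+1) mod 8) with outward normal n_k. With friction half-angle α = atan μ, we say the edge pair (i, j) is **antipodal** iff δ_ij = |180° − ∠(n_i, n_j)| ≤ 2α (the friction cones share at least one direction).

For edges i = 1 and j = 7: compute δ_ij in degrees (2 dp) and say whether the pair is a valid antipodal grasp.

δ = 84.72°, invalid

α = atan 0.8 = 38.66°;  2α = 77.32°
edge 1: e_1 = (+2.54, -2.86);  n_1 = (-0.7477, -0.6640)
edge 7: e_7 = (-1.02, -0.75);  n_7 = (-0.5924, +0.8057)
∠(n_1, n_7) = 95.28°
δ = |180° − 95.28°| = 84.72°
84.72° > 2α = 77.32°  →  invalid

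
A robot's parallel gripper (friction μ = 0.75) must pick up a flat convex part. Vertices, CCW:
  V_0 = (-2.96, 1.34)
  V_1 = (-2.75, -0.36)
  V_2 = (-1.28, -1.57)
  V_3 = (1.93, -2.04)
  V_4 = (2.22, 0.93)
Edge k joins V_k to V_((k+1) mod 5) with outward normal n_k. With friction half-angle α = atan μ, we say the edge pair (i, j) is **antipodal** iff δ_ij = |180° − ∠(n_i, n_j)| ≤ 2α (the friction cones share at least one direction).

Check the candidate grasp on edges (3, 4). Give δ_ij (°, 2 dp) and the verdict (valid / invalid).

δ = 88.95°, invalid

α = atan 0.75 = 36.87°;  2α = 73.74°
edge 3: e_3 = (+0.29, +2.97);  n_3 = (+0.9953, -0.0972)
edge 4: e_4 = (-5.18, +0.41);  n_4 = (+0.0789, +0.9969)
∠(n_3, n_4) = 91.05°
δ = |180° − 91.05°| = 88.95°
88.95° > 2α = 73.74°  →  invalid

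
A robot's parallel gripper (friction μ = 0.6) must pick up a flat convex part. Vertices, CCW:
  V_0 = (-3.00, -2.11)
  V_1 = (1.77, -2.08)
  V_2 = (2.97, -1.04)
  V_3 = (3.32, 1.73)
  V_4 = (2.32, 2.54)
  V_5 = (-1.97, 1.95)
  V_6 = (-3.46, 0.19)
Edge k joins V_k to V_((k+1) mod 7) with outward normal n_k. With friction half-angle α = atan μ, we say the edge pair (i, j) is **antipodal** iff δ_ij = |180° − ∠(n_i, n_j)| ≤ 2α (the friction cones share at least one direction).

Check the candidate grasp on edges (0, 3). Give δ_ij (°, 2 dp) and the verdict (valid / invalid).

δ = 39.37°, valid

α = atan 0.6 = 30.96°;  2α = 61.93°
edge 0: e_0 = (+4.77, +0.03);  n_0 = (+0.0063, -1.0000)
edge 3: e_3 = (-1.00, +0.81);  n_3 = (+0.6294, +0.7771)
∠(n_0, n_3) = 140.63°
δ = |180° − 140.63°| = 39.37°
39.37° ≤ 2α = 61.93°  →  valid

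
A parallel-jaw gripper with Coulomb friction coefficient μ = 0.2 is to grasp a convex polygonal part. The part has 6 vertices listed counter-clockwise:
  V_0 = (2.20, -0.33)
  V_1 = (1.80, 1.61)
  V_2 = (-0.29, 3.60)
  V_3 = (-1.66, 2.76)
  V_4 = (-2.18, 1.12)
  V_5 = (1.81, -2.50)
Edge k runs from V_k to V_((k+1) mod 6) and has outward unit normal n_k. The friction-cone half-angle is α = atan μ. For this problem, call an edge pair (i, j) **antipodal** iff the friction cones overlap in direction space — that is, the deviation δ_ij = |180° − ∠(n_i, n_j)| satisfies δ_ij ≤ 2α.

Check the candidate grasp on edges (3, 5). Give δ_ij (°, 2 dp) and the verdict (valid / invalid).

δ = 7.40°, valid

α = atan 0.2 = 11.31°;  2α = 22.62°
edge 3: e_3 = (-0.52, -1.64);  n_3 = (-0.9532, +0.3022)
edge 5: e_5 = (+0.39, +2.17);  n_5 = (+0.9842, -0.1769)
∠(n_3, n_5) = 172.60°
δ = |180° − 172.60°| = 7.40°
7.40° ≤ 2α = 22.62°  →  valid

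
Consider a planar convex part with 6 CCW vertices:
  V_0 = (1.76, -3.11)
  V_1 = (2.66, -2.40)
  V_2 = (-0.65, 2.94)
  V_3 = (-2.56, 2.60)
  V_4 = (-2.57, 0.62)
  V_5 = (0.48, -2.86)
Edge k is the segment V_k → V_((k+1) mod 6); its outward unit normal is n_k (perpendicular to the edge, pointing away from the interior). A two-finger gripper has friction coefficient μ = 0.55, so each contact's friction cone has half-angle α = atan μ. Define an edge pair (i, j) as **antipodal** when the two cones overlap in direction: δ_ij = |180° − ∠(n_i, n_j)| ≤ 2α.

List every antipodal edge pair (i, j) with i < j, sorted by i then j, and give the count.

α = atan 0.55 = 28.81°;  2α = 57.62°
n_0 = (+0.6194, -0.7851)
n_1 = (+0.8500, +0.5268)
n_2 = (-0.1753, +0.9845)
n_3 = (-1.0000, +0.0051)
n_4 = (-0.7520, -0.6591)
n_5 = (-0.1917, -0.9815)
  (0,1): δ = 96.48°  ·
  (0,2): δ = 28.18°  ✓
  (0,3): δ = 51.44°  ✓
  (0,4): δ = 92.96°  ·
  (0,5): δ = 130.68°  ·
  (1,2): δ = 111.70°  ·
  (1,3): δ = 32.08°  ✓
  (1,4): δ = 9.44°  ✓
  (1,5): δ = 47.16°  ✓
  (2,3): δ = 100.38°  ·
  (2,4): δ = 58.86°  ·
  (2,5): δ = 21.14°  ✓
  (3,4): δ = 138.48°  ·
  (3,5): δ = 100.76°  ·
  (4,5): δ = 142.28°  ·
antipodal pairs: 6

count = 6; pairs: (0,2), (0,3), (1,3), (1,4), (1,5), (2,5)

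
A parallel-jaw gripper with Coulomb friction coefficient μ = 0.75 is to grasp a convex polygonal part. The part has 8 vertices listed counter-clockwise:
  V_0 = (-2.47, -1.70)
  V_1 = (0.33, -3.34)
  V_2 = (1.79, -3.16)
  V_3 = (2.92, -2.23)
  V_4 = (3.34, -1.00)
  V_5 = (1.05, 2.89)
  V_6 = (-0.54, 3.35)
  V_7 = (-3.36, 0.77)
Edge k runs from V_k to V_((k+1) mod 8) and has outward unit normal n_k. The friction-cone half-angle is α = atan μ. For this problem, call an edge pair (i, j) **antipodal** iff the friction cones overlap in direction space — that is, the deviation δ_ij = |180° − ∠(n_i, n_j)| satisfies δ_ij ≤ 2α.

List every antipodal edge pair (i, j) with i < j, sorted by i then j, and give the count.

α = atan 0.75 = 36.87°;  2α = 73.74°
n_0 = (-0.5054, -0.8629)
n_1 = (+0.1224, -0.9925)
n_2 = (+0.6355, -0.7721)
n_3 = (+0.9463, -0.3231)
n_4 = (+0.8618, +0.5073)
n_5 = (+0.2779, +0.9606)
n_6 = (-0.6750, +0.7378)
n_7 = (-0.9408, -0.3390)
  (0,1): δ = 142.61°  ·
  (0,2): δ = 110.19°  ·
  (0,3): δ = 78.50°  ·
  (0,4): δ = 29.16°  ✓
  (0,5): δ = 14.22°  ✓
  (0,6): δ = 72.81°  ✓
  (0,7): δ = 140.17°  ·
  (1,2): δ = 147.57°  ·
  (1,3): δ = 115.88°  ·
  (1,4): δ = 66.54°  ✓
  (1,5): δ = 23.16°  ✓
  (1,6): δ = 35.43°  ✓
  (1,7): δ = 102.79°  ·
  (2,3): δ = 148.31°  ·
  (2,4): δ = 98.97°  ·
  (2,5): δ = 55.59°  ✓
  (2,6): δ = 3.00°  ✓
  (2,7): δ = 70.36°  ✓
  (3,4): δ = 130.66°  ·
  (3,5): δ = 87.28°  ·
  (3,6): δ = 28.69°  ✓
  (3,7): δ = 38.67°  ✓
  (4,5): δ = 136.62°  ·
  (4,6): δ = 78.03°  ·
  (4,7): δ = 10.67°  ✓
  (5,6): δ = 121.41°  ·
  (5,7): δ = 54.05°  ✓
  (6,7): δ = 112.64°  ·
antipodal pairs: 13

count = 13; pairs: (0,4), (0,5), (0,6), (1,4), (1,5), (1,6), (2,5), (2,6), (2,7), (3,6), (3,7), (4,7), (5,7)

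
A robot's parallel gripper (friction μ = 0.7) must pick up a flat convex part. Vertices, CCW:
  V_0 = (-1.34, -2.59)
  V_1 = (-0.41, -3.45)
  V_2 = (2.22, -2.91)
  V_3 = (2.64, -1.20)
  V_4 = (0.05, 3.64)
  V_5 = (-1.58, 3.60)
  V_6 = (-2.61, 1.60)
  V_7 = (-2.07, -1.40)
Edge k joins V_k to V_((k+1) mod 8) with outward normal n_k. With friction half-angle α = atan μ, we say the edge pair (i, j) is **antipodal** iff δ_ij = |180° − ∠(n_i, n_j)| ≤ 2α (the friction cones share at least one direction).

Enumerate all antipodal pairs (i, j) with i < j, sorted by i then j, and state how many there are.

count = 12; pairs: (0,2), (0,3), (0,4), (1,4), (1,5), (2,5), (2,6), (2,7), (3,5), (3,6), (3,7), (4,7)

α = atan 0.7 = 34.99°;  2α = 69.98°
n_0 = (-0.6789, -0.7342)
n_1 = (+0.2011, -0.9796)
n_2 = (+0.9711, -0.2385)
n_3 = (+0.8817, +0.4718)
n_4 = (-0.0245, +0.9997)
n_5 = (-0.8890, +0.4579)
n_6 = (-0.9842, -0.1772)
n_7 = (-0.8524, -0.5229)
  (0,1): δ = 125.64°  ·
  (0,2): δ = 61.04°  ✓
  (0,3): δ = 19.09°  ✓
  (0,4): δ = 44.17°  ✓
  (0,5): δ = 105.51°  ·
  (0,6): δ = 142.96°  ·
  (0,7): δ = 164.29°  ·
  (1,2): δ = 115.40°  ·
  (1,3): δ = 73.45°  ·
  (1,4): δ = 10.20°  ✓
  (1,5): δ = 51.15°  ✓
  (1,6): δ = 88.60°  ·
  (1,7): δ = 109.92°  ·
  (2,3): δ = 138.05°  ·
  (2,4): δ = 74.79°  ·
  (2,5): δ = 13.45°  ✓
  (2,6): δ = 24.00°  ✓
  (2,7): δ = 45.33°  ✓
  (3,4): δ = 116.75°  ·
  (3,5): δ = 55.40°  ✓
  (3,6): δ = 17.95°  ✓
  (3,7): δ = 3.37°  ✓
  (4,5): δ = 118.65°  ·
  (4,6): δ = 81.20°  ·
  (4,7): δ = 59.88°  ✓
  (5,6): δ = 142.55°  ·
  (5,7): δ = 121.22°  ·
  (6,7): δ = 158.68°  ·
antipodal pairs: 12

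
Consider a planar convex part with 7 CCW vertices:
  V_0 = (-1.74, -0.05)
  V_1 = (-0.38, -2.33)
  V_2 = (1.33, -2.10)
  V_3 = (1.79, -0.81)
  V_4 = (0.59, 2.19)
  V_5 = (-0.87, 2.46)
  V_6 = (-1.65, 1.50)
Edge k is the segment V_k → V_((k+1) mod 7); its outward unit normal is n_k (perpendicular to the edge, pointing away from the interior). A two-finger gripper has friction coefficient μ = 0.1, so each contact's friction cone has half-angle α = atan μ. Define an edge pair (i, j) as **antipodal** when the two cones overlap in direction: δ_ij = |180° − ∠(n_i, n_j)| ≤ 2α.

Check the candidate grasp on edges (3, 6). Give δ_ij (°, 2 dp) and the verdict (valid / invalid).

δ = 25.12°, invalid

α = atan 0.1 = 5.71°;  2α = 11.42°
edge 3: e_3 = (-1.20, +3.00);  n_3 = (+0.9285, +0.3714)
edge 6: e_6 = (-0.09, -1.55);  n_6 = (-0.9983, +0.0580)
∠(n_3, n_6) = 154.88°
δ = |180° − 154.88°| = 25.12°
25.12° > 2α = 11.42°  →  invalid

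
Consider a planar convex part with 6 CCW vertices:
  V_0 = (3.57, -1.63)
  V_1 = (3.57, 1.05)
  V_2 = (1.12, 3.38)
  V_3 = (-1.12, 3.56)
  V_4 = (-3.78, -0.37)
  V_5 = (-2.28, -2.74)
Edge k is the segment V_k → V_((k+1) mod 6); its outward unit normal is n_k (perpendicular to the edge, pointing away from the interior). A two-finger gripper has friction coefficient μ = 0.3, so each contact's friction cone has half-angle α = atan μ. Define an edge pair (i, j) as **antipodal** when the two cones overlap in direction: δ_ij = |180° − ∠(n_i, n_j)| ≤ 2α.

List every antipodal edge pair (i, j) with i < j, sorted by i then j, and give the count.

α = atan 0.3 = 16.70°;  2α = 33.40°
n_0 = (+1.0000, -0.0000)
n_1 = (+0.6891, +0.7246)
n_2 = (+0.0801, +0.9968)
n_3 = (-0.8281, +0.5605)
n_4 = (-0.8450, -0.5348)
n_5 = (+0.1864, -0.9825)
  (0,1): δ = 133.56°  ·
  (0,2): δ = 94.59°  ·
  (0,3): δ = 34.09°  ·
  (0,4): δ = 32.33°  ✓
  (0,5): δ = 100.74°  ·
  (1,2): δ = 141.03°  ·
  (1,3): δ = 80.53°  ·
  (1,4): δ = 14.11°  ✓
  (1,5): δ = 54.31°  ·
  (2,3): δ = 119.50°  ·
  (2,4): δ = 53.08°  ·
  (2,5): δ = 15.34°  ✓
  (3,4): δ = 113.58°  ·
  (3,5): δ = 45.16°  ·
  (4,5): δ = 111.59°  ·
antipodal pairs: 3

count = 3; pairs: (0,4), (1,4), (2,5)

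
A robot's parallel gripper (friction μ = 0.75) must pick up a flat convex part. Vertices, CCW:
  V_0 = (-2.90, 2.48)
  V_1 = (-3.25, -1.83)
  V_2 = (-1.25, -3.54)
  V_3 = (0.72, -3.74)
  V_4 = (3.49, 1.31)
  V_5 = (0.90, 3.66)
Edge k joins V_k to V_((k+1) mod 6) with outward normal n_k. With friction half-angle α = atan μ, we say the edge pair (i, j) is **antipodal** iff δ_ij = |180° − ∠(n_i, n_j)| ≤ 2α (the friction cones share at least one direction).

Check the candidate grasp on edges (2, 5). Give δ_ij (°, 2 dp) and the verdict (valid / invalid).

α = atan 0.75 = 36.87°;  2α = 73.74°
edge 2: e_2 = (+1.97, -0.20);  n_2 = (-0.1010, -0.9949)
edge 5: e_5 = (-3.80, -1.18);  n_5 = (-0.2966, +0.9550)
∠(n_2, n_5) = 156.95°
δ = |180° − 156.95°| = 23.05°
23.05° ≤ 2α = 73.74°  →  valid

δ = 23.05°, valid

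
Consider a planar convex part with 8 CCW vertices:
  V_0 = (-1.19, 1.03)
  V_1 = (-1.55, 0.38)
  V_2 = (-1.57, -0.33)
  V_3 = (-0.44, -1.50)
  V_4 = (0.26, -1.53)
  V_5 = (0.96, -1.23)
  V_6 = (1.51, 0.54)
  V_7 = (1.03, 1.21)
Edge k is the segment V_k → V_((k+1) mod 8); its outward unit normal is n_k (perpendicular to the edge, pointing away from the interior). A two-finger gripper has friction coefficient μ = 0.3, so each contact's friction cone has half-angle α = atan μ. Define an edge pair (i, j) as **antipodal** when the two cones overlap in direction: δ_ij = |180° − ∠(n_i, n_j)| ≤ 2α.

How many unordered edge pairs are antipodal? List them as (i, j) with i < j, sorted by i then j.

α = atan 0.3 = 16.70°;  2α = 33.40°
n_0 = (-0.8748, +0.4845)
n_1 = (-0.9996, +0.0282)
n_2 = (-0.7193, -0.6947)
n_3 = (-0.0428, -0.9991)
n_4 = (+0.3939, -0.9191)
n_5 = (+0.9550, -0.2967)
n_6 = (+0.8129, +0.5824)
n_7 = (-0.0808, +0.9967)
  (0,1): δ = 152.63°  ·
  (0,2): δ = 107.02°  ·
  (0,3): δ = 63.47°  ·
  (0,4): δ = 37.82°  ·
  (0,5): δ = 11.72°  ✓
  (0,6): δ = 64.60°  ·
  (0,7): δ = 123.62°  ·
  (1,2): δ = 134.38°  ·
  (1,3): δ = 90.84°  ·
  (1,4): δ = 65.19°  ·
  (1,5): δ = 15.65°  ✓
  (1,6): δ = 37.23°  ·
  (1,7): δ = 96.25°  ·
  (2,3): δ = 136.46°  ·
  (2,4): δ = 110.81°  ·
  (2,5): δ = 61.27°  ·
  (2,6): δ = 8.39°  ✓
  (2,7): δ = 50.63°  ·
  (3,4): δ = 154.35°  ·
  (3,5): δ = 104.81°  ·
  (3,6): δ = 51.93°  ·
  (3,7): δ = 7.09°  ✓
  (4,5): δ = 130.46°  ·
  (4,6): δ = 77.58°  ·
  (4,7): δ = 18.56°  ✓
  (5,6): δ = 127.12°  ·
  (5,7): δ = 68.10°  ·
  (6,7): δ = 120.98°  ·
antipodal pairs: 5

count = 5; pairs: (0,5), (1,5), (2,6), (3,7), (4,7)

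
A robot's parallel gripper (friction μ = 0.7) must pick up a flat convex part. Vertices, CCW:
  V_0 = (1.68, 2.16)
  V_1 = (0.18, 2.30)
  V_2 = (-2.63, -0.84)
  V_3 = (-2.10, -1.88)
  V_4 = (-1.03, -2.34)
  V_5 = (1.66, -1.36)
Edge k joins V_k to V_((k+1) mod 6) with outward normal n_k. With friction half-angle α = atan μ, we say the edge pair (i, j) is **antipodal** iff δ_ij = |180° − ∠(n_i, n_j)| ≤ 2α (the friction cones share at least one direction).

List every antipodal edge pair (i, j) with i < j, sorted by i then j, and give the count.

count = 7; pairs: (0,2), (0,3), (0,4), (1,4), (1,5), (2,5), (3,5)

α = atan 0.7 = 34.99°;  2α = 69.98°
n_0 = (+0.0929, +0.9957)
n_1 = (-0.7452, +0.6669)
n_2 = (-0.8910, -0.4541)
n_3 = (-0.3950, -0.9187)
n_4 = (+0.3423, -0.9396)
n_5 = (+1.0000, -0.0057)
  (0,1): δ = 126.49°  ·
  (0,2): δ = 57.66°  ✓
  (0,3): δ = 17.93°  ✓
  (0,4): δ = 25.35°  ✓
  (0,5): δ = 95.01°  ·
  (1,2): δ = 111.17°  ·
  (1,3): δ = 71.44°  ·
  (1,4): δ = 28.16°  ✓
  (1,5): δ = 41.50°  ✓
  (2,3): δ = 140.27°  ·
  (2,4): δ = 96.99°  ·
  (2,5): δ = 27.33°  ✓
  (3,4): δ = 136.72°  ·
  (3,5): δ = 67.06°  ✓
  (4,5): δ = 110.34°  ·
antipodal pairs: 7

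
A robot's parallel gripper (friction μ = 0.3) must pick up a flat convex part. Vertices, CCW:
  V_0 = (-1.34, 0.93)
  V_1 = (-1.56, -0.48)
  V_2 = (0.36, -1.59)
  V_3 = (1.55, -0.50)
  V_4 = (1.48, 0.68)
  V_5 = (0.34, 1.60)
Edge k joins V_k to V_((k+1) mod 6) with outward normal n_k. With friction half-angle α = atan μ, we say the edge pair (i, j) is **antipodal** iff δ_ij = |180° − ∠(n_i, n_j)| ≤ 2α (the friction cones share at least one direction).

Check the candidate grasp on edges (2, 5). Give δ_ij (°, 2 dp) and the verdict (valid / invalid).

δ = 20.75°, valid

α = atan 0.3 = 16.70°;  2α = 33.40°
edge 2: e_2 = (+1.19, +1.09);  n_2 = (+0.6754, -0.7374)
edge 5: e_5 = (-1.68, -0.67);  n_5 = (-0.3704, +0.9289)
∠(n_2, n_5) = 159.25°
δ = |180° − 159.25°| = 20.75°
20.75° ≤ 2α = 33.40°  →  valid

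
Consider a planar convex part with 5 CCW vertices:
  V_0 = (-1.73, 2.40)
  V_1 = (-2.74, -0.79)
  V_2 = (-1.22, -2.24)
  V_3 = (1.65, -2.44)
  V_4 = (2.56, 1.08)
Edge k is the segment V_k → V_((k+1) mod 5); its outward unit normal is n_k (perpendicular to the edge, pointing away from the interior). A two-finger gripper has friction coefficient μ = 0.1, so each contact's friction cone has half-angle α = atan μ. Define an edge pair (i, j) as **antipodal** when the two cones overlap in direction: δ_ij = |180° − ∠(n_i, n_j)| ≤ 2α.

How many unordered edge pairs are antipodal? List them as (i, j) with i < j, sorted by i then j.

α = atan 0.1 = 5.71°;  2α = 11.42°
n_0 = (-0.9534, +0.3018)
n_1 = (-0.6902, -0.7236)
n_2 = (-0.0695, -0.9976)
n_3 = (+0.9682, -0.2503)
n_4 = (+0.2941, +0.9558)
  (0,1): δ = 116.08°  ·
  (0,2): δ = 76.42°  ·
  (0,3): δ = 3.07°  ✓
  (0,4): δ = 90.47°  ·
  (1,2): δ = 140.34°  ·
  (1,3): δ = 60.85°  ·
  (1,4): δ = 26.55°  ·
  (2,3): δ = 100.51°  ·
  (2,4): δ = 13.12°  ·
  (3,4): δ = 92.61°  ·
antipodal pairs: 1

count = 1; pairs: (0,3)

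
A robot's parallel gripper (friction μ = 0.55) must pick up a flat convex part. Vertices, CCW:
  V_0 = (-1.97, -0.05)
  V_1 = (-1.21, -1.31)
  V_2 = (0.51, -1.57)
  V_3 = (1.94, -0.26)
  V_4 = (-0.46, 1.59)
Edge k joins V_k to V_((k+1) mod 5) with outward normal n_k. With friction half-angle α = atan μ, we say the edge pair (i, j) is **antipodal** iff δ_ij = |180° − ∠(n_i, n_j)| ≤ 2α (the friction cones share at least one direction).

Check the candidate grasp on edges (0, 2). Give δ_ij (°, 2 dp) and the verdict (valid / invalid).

α = atan 0.55 = 28.81°;  2α = 57.62°
edge 0: e_0 = (+0.76, -1.26);  n_0 = (-0.8563, -0.5165)
edge 2: e_2 = (+1.43, +1.31);  n_2 = (+0.6755, -0.7374)
∠(n_0, n_2) = 101.39°
δ = |180° − 101.39°| = 78.61°
78.61° > 2α = 57.62°  →  invalid

δ = 78.61°, invalid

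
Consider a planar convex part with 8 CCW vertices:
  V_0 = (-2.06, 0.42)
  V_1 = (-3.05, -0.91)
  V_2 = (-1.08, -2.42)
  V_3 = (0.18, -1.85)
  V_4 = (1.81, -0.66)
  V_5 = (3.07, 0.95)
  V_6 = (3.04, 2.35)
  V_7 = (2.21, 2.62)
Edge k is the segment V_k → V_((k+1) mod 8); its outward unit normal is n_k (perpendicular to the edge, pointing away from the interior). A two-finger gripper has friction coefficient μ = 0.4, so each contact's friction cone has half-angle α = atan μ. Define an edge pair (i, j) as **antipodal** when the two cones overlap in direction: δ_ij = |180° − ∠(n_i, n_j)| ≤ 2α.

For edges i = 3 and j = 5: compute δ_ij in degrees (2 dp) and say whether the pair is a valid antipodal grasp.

δ = 124.90°, invalid

α = atan 0.4 = 21.80°;  2α = 43.60°
edge 3: e_3 = (+1.63, +1.19);  n_3 = (+0.5896, -0.8077)
edge 5: e_5 = (-0.03, +1.40);  n_5 = (+0.9998, +0.0214)
∠(n_3, n_5) = 55.10°
δ = |180° − 55.10°| = 124.90°
124.90° > 2α = 43.60°  →  invalid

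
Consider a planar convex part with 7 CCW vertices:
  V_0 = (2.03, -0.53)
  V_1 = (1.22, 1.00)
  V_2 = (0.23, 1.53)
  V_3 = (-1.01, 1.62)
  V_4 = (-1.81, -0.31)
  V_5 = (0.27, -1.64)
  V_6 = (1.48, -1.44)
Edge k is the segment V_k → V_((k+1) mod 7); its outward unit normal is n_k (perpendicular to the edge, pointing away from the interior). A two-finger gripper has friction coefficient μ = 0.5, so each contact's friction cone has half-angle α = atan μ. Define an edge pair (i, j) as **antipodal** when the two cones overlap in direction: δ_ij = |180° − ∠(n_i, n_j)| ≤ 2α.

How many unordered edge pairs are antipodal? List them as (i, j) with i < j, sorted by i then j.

α = atan 0.5 = 26.57°;  2α = 53.13°
n_0 = (+0.8838, +0.4679)
n_1 = (+0.4720, +0.8816)
n_2 = (+0.0724, +0.9974)
n_3 = (-0.9238, +0.3829)
n_4 = (-0.5387, -0.8425)
n_5 = (+0.1631, -0.9866)
n_6 = (+0.8558, -0.5173)
  (0,1): δ = 146.06°  ·
  (0,2): δ = 122.05°  ·
  (0,3): δ = 50.41°  ✓
  (0,4): δ = 29.51°  ✓
  (0,5): δ = 71.49°  ·
  (0,6): δ = 120.95°  ·
  (1,2): δ = 155.99°  ·
  (1,3): δ = 84.35°  ·
  (1,4): δ = 4.43°  ✓
  (1,5): δ = 37.55°  ✓
  (1,6): δ = 87.01°  ·
  (2,3): δ = 108.36°  ·
  (2,4): δ = 28.44°  ✓
  (2,5): δ = 13.54°  ✓
  (2,6): δ = 63.00°  ·
  (3,4): δ = 100.08°  ·
  (3,5): δ = 58.10°  ·
  (3,6): δ = 8.63°  ✓
  (4,5): δ = 138.02°  ·
  (4,6): δ = 88.55°  ·
  (5,6): δ = 130.53°  ·
antipodal pairs: 7

count = 7; pairs: (0,3), (0,4), (1,4), (1,5), (2,4), (2,5), (3,6)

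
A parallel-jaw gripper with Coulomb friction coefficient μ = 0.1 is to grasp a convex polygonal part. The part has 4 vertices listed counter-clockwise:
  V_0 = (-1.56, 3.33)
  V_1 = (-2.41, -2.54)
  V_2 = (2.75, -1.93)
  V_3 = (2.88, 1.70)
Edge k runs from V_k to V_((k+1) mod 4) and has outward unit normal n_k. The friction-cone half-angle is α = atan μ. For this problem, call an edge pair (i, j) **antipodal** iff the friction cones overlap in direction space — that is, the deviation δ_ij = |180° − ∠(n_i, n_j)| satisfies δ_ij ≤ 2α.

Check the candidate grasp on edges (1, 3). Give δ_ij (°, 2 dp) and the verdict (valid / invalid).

δ = 26.90°, invalid

α = atan 0.1 = 5.71°;  2α = 11.42°
edge 1: e_1 = (+5.16, +0.61);  n_1 = (+0.1174, -0.9931)
edge 3: e_3 = (-4.44, +1.63);  n_3 = (+0.3446, +0.9387)
∠(n_1, n_3) = 153.10°
δ = |180° − 153.10°| = 26.90°
26.90° > 2α = 11.42°  →  invalid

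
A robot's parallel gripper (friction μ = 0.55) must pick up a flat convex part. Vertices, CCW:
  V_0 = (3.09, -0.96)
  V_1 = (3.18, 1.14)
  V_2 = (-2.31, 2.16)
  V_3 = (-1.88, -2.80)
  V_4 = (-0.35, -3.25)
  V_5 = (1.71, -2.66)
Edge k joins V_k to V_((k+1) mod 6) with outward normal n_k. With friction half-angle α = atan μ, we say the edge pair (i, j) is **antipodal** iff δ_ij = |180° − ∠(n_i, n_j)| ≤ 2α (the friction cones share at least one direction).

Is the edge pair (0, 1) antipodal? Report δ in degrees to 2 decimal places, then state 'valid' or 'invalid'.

α = atan 0.55 = 28.81°;  2α = 57.62°
edge 0: e_0 = (+0.09, +2.10);  n_0 = (+0.9991, -0.0428)
edge 1: e_1 = (-5.49, +1.02);  n_1 = (+0.1827, +0.9832)
∠(n_0, n_1) = 81.93°
δ = |180° − 81.93°| = 98.07°
98.07° > 2α = 57.62°  →  invalid

δ = 98.07°, invalid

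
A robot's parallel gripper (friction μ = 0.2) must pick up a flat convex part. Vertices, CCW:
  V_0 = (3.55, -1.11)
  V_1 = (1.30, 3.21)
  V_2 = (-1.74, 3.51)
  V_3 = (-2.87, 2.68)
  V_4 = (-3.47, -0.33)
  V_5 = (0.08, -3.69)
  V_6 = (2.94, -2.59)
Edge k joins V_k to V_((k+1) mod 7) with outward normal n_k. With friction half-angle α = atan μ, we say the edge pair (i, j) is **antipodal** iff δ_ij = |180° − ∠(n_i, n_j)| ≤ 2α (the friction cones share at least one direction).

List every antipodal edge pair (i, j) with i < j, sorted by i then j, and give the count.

α = atan 0.2 = 11.31°;  2α = 22.62°
n_0 = (+0.8869, +0.4619)
n_1 = (+0.0982, +0.9952)
n_2 = (-0.5920, +0.8060)
n_3 = (-0.9807, +0.1955)
n_4 = (-0.6874, -0.7263)
n_5 = (+0.3590, -0.9333)
n_6 = (+0.9245, -0.3811)
  (0,1): δ = 123.15°  ·
  (0,2): δ = 81.21°  ·
  (0,3): δ = 38.79°  ·
  (0,4): δ = 19.06°  ✓
  (0,5): δ = 83.53°  ·
  (0,6): δ = 130.09°  ·
  (1,2): δ = 138.07°  ·
  (1,3): δ = 95.64°  ·
  (1,4): δ = 37.79°  ·
  (1,5): δ = 26.67°  ·
  (1,6): δ = 73.24°  ·
  (2,3): δ = 137.57°  ·
  (2,4): δ = 79.72°  ·
  (2,5): δ = 15.26°  ✓
  (2,6): δ = 31.30°  ·
  (3,4): δ = 122.15°  ·
  (3,5): δ = 57.69°  ·
  (3,6): δ = 11.13°  ✓
  (4,5): δ = 115.54°  ·
  (4,6): δ = 68.97°  ·
  (5,6): δ = 133.44°  ·
antipodal pairs: 3

count = 3; pairs: (0,4), (2,5), (3,6)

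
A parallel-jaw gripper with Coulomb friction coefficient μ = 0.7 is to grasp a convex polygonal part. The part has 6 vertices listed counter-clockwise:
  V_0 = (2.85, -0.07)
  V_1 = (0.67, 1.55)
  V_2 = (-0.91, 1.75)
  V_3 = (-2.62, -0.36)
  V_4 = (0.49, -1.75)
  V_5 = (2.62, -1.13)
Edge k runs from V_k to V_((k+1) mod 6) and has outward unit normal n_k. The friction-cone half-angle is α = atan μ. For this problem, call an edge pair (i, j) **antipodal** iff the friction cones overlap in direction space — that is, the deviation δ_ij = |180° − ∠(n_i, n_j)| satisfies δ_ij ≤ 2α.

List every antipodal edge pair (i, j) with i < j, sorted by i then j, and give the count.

count = 6; pairs: (0,3), (0,4), (1,3), (1,4), (2,4), (2,5)

α = atan 0.7 = 34.99°;  2α = 69.98°
n_0 = (+0.5965, +0.8026)
n_1 = (+0.1256, +0.9921)
n_2 = (-0.7769, +0.6296)
n_3 = (-0.4080, -0.9130)
n_4 = (+0.2795, -0.9602)
n_5 = (+0.9773, -0.2120)
  (0,1): δ = 150.60°  ·
  (0,2): δ = 92.41°  ·
  (0,3): δ = 12.53°  ✓
  (0,4): δ = 52.85°  ✓
  (0,5): δ = 114.37°  ·
  (1,2): δ = 121.81°  ·
  (1,3): δ = 16.87°  ✓
  (1,4): δ = 23.44°  ✓
  (1,5): δ = 84.97°  ·
  (2,3): δ = 75.06°  ·
  (2,4): δ = 34.75°  ✓
  (2,5): δ = 26.78°  ✓
  (3,4): δ = 139.69°  ·
  (3,5): δ = 78.16°  ·
  (4,5): δ = 118.47°  ·
antipodal pairs: 6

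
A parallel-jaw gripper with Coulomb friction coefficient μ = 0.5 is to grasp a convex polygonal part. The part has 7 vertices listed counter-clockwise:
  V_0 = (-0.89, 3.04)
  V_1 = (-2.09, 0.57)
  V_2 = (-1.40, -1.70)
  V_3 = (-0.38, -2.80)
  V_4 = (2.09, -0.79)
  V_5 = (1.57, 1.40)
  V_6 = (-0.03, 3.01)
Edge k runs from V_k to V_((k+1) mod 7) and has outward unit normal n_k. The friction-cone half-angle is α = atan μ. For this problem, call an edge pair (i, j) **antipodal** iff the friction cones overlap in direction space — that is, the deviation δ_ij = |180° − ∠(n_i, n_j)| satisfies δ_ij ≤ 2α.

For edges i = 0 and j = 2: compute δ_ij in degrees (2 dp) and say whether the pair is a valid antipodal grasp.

α = atan 0.5 = 26.57°;  2α = 53.13°
edge 0: e_0 = (-1.20, -2.47);  n_0 = (-0.8995, +0.4370)
edge 2: e_2 = (+1.02, -1.10);  n_2 = (-0.7333, -0.6799)
∠(n_0, n_2) = 68.75°
δ = |180° − 68.75°| = 111.25°
111.25° > 2α = 53.13°  →  invalid

δ = 111.25°, invalid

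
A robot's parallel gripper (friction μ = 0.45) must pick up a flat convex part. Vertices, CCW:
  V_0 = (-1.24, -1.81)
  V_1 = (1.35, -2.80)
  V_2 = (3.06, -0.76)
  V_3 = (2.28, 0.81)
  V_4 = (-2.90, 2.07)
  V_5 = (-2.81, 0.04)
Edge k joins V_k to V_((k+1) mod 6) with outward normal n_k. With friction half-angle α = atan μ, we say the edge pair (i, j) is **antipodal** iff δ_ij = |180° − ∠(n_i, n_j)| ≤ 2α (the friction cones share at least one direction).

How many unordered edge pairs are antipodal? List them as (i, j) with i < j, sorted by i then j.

count = 6; pairs: (0,2), (0,3), (1,4), (2,4), (2,5), (3,5)

α = atan 0.45 = 24.23°;  2α = 48.46°
n_0 = (-0.3570, -0.9341)
n_1 = (+0.7664, -0.6424)
n_2 = (+0.8956, +0.4449)
n_3 = (+0.2364, +0.9717)
n_4 = (-0.9990, -0.0443)
n_5 = (-0.7624, -0.6471)
  (0,1): δ = 109.05°  ·
  (0,2): δ = 42.66°  ✓
  (0,3): δ = 7.25°  ✓
  (0,4): δ = 113.46°  ·
  (0,5): δ = 151.24°  ·
  (1,2): δ = 113.61°  ·
  (1,3): δ = 63.70°  ·
  (1,4): δ = 42.51°  ✓
  (1,5): δ = 80.29°  ·
  (2,3): δ = 130.09°  ·
  (2,4): δ = 23.88°  ✓
  (2,5): δ = 13.90°  ✓
  (3,4): δ = 73.79°  ·
  (3,5): δ = 36.01°  ✓
  (4,5): δ = 142.22°  ·
antipodal pairs: 6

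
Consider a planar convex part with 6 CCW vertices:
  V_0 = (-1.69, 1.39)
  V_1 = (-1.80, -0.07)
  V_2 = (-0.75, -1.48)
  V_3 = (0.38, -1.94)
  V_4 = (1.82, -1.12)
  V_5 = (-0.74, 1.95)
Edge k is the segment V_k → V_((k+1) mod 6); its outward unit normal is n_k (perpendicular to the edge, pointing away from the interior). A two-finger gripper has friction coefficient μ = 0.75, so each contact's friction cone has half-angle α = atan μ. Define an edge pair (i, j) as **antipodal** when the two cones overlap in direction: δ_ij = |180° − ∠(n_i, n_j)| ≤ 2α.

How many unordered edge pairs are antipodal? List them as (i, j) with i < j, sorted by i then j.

count = 6; pairs: (0,3), (0,4), (1,4), (2,4), (2,5), (3,5)

α = atan 0.75 = 36.87°;  2α = 73.74°
n_0 = (-0.9972, +0.0751)
n_1 = (-0.8020, -0.5973)
n_2 = (-0.3770, -0.9262)
n_3 = (+0.4948, -0.8690)
n_4 = (+0.7680, +0.6404)
n_5 = (-0.5078, +0.8615)
  (0,1): δ = 139.02°  ·
  (0,2): δ = 107.84°  ·
  (0,3): δ = 56.03°  ✓
  (0,4): δ = 44.13°  ✓
  (0,5): δ = 124.83°  ·
  (1,2): δ = 148.82°  ·
  (1,3): δ = 97.02°  ·
  (1,4): δ = 3.15°  ✓
  (1,5): δ = 83.84°  ·
  (2,3): δ = 128.19°  ·
  (2,4): δ = 28.03°  ✓
  (2,5): δ = 52.67°  ✓
  (3,4): δ = 79.84°  ·
  (3,5): δ = 0.86°  ✓
  (4,5): δ = 99.31°  ·
antipodal pairs: 6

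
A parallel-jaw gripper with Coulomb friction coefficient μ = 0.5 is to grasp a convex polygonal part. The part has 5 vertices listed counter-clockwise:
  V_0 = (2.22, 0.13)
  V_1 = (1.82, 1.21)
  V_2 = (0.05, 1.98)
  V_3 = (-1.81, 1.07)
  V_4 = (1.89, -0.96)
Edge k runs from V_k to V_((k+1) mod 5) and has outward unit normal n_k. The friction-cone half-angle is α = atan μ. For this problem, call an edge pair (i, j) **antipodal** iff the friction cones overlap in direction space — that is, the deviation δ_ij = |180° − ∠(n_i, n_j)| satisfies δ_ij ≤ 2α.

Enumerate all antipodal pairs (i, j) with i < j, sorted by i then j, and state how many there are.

count = 3; pairs: (0,3), (1,3), (2,4)

α = atan 0.5 = 26.57°;  2α = 53.13°
n_0 = (+0.9377, +0.3473)
n_1 = (+0.3989, +0.9170)
n_2 = (-0.4395, +0.8983)
n_3 = (-0.4810, -0.8767)
n_4 = (+0.9571, -0.2898)
  (0,1): δ = 133.83°  ·
  (0,2): δ = 84.25°  ·
  (0,3): δ = 40.93°  ✓
  (0,4): δ = 142.83°  ·
  (1,2): δ = 130.42°  ·
  (1,3): δ = 5.24°  ✓
  (1,4): δ = 96.67°  ·
  (2,3): δ = 54.82°  ·
  (2,4): δ = 47.09°  ✓
  (3,4): δ = 78.09°  ·
antipodal pairs: 3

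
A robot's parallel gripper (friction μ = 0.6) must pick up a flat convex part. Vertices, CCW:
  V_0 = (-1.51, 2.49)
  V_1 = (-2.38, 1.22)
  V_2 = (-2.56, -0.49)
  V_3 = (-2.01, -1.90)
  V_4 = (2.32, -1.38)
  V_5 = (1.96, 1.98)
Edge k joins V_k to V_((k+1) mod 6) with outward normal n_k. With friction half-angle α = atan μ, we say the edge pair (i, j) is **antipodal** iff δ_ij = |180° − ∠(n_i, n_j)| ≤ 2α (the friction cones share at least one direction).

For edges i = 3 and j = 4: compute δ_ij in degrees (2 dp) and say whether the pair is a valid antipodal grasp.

δ = 90.73°, invalid

α = atan 0.6 = 30.96°;  2α = 61.93°
edge 3: e_3 = (+4.33, +0.52);  n_3 = (+0.1192, -0.9929)
edge 4: e_4 = (-0.36, +3.36);  n_4 = (+0.9943, +0.1065)
∠(n_3, n_4) = 89.27°
δ = |180° − 89.27°| = 90.73°
90.73° > 2α = 61.93°  →  invalid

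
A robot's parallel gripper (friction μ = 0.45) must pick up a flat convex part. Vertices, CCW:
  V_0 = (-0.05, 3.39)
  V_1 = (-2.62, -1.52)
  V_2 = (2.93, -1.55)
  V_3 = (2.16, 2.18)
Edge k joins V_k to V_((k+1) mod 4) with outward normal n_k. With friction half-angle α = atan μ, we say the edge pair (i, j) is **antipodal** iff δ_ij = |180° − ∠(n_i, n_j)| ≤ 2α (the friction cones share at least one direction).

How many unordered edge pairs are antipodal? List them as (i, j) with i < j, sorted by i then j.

count = 2; pairs: (0,2), (1,3)

α = atan 0.45 = 24.23°;  2α = 48.46°
n_0 = (-0.8860, +0.4637)
n_1 = (-0.0054, -1.0000)
n_2 = (+0.9794, +0.2022)
n_3 = (+0.4802, +0.8771)
  (0,1): δ = 62.68°  ·
  (0,2): δ = 39.29°  ✓
  (0,3): δ = 88.93°  ·
  (1,2): δ = 78.03°  ·
  (1,3): δ = 28.39°  ✓
  (2,3): δ = 130.37°  ·
antipodal pairs: 2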